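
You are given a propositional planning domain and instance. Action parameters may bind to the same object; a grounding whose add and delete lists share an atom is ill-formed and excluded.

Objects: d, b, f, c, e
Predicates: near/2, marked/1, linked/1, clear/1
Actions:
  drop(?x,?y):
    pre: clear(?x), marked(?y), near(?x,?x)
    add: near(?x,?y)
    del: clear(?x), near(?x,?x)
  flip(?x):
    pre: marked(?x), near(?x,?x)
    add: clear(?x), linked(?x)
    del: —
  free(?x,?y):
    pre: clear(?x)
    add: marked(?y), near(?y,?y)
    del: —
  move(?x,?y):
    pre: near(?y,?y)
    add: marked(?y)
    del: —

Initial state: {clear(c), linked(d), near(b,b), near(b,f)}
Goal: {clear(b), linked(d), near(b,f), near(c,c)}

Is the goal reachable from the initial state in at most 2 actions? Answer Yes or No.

1. free(c,b)  →  {clear(c), linked(d), marked(b), near(b,b), near(b,f)}
2. flip(b)  →  {clear(b), clear(c), linked(b), linked(d), marked(b), near(b,b), near(b,f)}
3. free(b,c)  →  {clear(b), clear(c), linked(b), linked(d), marked(b), marked(c), near(b,b), near(b,f), near(c,c)}
optimal plan length = 3; 3 > 2

No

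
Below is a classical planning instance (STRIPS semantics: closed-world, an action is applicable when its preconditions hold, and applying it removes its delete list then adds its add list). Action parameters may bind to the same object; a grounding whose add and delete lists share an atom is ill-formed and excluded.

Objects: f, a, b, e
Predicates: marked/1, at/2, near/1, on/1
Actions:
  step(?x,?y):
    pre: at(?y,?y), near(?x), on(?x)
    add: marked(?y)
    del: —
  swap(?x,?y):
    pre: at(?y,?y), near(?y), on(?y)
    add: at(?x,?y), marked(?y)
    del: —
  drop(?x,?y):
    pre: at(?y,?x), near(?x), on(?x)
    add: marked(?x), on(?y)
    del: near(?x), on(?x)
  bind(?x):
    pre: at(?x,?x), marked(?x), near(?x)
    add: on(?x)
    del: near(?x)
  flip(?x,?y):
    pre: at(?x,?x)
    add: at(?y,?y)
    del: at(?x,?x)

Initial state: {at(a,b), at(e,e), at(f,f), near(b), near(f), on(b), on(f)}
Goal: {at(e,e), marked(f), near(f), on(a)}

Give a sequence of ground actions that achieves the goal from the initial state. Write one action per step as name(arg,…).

1. step(f,f)  →  {at(a,b), at(e,e), at(f,f), marked(f), near(b), near(f), on(b), on(f)}
2. drop(b,a)  →  {at(a,b), at(e,e), at(f,f), marked(b), marked(f), near(f), on(a), on(f)}

step(f,f); drop(b,a)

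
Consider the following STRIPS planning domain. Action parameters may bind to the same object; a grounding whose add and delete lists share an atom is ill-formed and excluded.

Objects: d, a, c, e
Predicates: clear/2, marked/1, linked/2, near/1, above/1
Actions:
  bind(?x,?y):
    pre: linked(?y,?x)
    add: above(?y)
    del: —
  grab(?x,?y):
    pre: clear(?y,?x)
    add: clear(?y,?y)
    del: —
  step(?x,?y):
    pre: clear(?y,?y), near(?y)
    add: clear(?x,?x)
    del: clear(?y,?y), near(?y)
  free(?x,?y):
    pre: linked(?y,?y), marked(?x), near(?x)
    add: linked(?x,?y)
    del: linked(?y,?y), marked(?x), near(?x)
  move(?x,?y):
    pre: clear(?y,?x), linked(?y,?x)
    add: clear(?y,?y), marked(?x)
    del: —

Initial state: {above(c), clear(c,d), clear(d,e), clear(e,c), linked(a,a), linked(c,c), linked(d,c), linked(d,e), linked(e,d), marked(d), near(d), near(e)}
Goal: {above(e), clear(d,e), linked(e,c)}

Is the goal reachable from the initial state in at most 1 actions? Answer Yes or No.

1. bind(d,e)  →  {above(c), above(e), clear(c,d), clear(d,e), clear(e,c), linked(a,a), linked(c,c), linked(d,c), linked(d,e), linked(e,d), marked(d), near(d), near(e)}
2. move(e,d)  →  {above(c), above(e), clear(c,d), clear(d,d), clear(d,e), clear(e,c), linked(a,a), linked(c,c), linked(d,c), linked(d,e), linked(e,d), marked(d), marked(e), near(d), near(e)}
3. free(e,c)  →  {above(c), above(e), clear(c,d), clear(d,d), clear(d,e), clear(e,c), linked(a,a), linked(d,c), linked(d,e), linked(e,c), linked(e,d), marked(d), near(d)}
optimal plan length = 3; 3 > 1

No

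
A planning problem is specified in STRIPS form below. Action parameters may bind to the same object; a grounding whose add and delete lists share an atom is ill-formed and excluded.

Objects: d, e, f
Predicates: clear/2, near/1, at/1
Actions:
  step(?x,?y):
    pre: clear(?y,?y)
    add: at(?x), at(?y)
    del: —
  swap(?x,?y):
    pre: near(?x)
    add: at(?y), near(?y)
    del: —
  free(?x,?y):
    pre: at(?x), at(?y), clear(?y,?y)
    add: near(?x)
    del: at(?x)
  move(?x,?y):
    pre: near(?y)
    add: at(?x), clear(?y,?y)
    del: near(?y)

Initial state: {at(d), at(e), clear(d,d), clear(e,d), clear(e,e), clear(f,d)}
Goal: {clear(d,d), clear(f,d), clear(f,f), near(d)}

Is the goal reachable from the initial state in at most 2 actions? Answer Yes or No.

1. free(d,d)  →  {at(e), clear(d,d), clear(e,d), clear(e,e), clear(f,d), near(d)}
2. swap(d,f)  →  {at(e), at(f), clear(d,d), clear(e,d), clear(e,e), clear(f,d), near(d), near(f)}
3. move(d,f)  →  {at(d), at(e), at(f), clear(d,d), clear(e,d), clear(e,e), clear(f,d), clear(f,f), near(d)}
optimal plan length = 3; 3 > 2

No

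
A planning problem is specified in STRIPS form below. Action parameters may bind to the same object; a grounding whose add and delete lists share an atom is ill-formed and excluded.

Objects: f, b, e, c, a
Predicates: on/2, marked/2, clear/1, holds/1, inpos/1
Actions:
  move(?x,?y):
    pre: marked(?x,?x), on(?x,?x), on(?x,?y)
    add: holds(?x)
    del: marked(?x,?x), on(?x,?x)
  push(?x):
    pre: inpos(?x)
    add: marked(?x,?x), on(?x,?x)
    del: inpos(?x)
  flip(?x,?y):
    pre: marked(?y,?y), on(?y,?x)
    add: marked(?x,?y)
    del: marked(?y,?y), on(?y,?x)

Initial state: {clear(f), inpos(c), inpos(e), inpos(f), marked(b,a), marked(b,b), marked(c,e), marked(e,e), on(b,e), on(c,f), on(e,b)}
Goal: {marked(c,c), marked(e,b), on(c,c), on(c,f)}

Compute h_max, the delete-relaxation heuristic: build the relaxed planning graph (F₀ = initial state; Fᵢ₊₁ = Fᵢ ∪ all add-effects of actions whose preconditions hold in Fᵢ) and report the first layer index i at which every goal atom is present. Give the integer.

1

F0 = init (11 atoms)
F1 = F0 ∪ {marked(b,e), marked(c,c), marked(e,b), marked(f,f), on(c,c), on(e,e), on(f,f)}  (18 atoms)
goal ⊆ F1  ⇒  h_max = 1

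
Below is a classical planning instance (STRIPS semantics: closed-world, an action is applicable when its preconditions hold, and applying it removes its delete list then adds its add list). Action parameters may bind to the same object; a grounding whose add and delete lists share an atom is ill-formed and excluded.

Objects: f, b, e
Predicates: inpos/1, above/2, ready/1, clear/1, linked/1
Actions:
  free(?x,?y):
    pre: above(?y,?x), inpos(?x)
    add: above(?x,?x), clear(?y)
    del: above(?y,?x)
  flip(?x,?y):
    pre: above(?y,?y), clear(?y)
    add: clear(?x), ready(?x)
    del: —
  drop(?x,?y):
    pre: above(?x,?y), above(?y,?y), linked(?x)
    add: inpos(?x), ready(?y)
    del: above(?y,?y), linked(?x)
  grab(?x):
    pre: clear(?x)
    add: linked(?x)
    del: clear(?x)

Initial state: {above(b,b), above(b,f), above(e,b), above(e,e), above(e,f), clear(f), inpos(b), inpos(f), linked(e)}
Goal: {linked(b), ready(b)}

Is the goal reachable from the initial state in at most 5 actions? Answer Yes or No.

1. free(f,b)  →  {above(b,b), above(e,b), above(e,e), above(e,f), above(f,f), clear(b), clear(f), inpos(b), inpos(f), linked(e)}
2. flip(b,f)  →  {above(b,b), above(e,b), above(e,e), above(e,f), above(f,f), clear(b), clear(f), inpos(b), inpos(f), linked(e), ready(b)}
3. grab(b)  →  {above(b,b), above(e,b), above(e,e), above(e,f), above(f,f), clear(f), inpos(b), inpos(f), linked(b), linked(e), ready(b)}
optimal plan length = 3; 3 ≤ 5

Yes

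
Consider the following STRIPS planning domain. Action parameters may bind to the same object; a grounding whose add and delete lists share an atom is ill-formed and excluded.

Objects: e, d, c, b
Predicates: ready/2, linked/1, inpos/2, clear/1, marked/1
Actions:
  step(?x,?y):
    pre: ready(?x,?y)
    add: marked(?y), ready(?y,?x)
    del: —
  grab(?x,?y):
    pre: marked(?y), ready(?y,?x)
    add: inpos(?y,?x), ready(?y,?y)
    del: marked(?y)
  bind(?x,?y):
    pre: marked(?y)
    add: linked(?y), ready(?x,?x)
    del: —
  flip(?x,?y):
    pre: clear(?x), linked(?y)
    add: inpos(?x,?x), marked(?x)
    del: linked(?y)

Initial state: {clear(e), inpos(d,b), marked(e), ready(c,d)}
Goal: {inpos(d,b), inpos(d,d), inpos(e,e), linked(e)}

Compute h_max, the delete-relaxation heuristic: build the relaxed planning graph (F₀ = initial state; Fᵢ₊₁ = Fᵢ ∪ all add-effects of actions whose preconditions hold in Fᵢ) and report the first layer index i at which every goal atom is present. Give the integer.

2

F0 = init (4 atoms)
F1 = F0 ∪ {linked(e), marked(d), ready(b,b), ready(c,c), ready(d,c), ready(d,d), ready(e,e)}  (11 atoms)
F2 = F1 ∪ {inpos(d,c), inpos(d,d), inpos(e,e), linked(d), marked(b), marked(c)}  (17 atoms)
goal ⊆ F2  ⇒  h_max = 2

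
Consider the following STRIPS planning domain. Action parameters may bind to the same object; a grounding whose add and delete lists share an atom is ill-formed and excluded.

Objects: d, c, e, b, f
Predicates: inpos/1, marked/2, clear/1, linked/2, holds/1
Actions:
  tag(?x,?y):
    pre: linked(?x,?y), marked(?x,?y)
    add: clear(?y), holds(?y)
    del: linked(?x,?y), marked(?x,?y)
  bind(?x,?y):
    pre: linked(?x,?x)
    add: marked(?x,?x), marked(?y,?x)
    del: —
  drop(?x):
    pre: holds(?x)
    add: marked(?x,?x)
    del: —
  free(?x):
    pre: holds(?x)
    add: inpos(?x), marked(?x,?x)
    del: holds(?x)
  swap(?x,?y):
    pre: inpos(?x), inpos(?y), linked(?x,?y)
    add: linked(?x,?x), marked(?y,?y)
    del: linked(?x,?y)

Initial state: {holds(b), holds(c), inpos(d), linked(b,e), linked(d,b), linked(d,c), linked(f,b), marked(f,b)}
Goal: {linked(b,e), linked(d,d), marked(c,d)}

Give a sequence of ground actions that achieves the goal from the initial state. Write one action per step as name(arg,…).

1. free(c)  →  {holds(b), inpos(c), inpos(d), linked(b,e), linked(d,b), linked(d,c), linked(f,b), marked(c,c), marked(f,b)}
2. swap(d,c)  →  {holds(b), inpos(c), inpos(d), linked(b,e), linked(d,b), linked(d,d), linked(f,b), marked(c,c), marked(f,b)}
3. bind(d,c)  →  {holds(b), inpos(c), inpos(d), linked(b,e), linked(d,b), linked(d,d), linked(f,b), marked(c,c), marked(c,d), marked(d,d), marked(f,b)}

free(c); swap(d,c); bind(d,c)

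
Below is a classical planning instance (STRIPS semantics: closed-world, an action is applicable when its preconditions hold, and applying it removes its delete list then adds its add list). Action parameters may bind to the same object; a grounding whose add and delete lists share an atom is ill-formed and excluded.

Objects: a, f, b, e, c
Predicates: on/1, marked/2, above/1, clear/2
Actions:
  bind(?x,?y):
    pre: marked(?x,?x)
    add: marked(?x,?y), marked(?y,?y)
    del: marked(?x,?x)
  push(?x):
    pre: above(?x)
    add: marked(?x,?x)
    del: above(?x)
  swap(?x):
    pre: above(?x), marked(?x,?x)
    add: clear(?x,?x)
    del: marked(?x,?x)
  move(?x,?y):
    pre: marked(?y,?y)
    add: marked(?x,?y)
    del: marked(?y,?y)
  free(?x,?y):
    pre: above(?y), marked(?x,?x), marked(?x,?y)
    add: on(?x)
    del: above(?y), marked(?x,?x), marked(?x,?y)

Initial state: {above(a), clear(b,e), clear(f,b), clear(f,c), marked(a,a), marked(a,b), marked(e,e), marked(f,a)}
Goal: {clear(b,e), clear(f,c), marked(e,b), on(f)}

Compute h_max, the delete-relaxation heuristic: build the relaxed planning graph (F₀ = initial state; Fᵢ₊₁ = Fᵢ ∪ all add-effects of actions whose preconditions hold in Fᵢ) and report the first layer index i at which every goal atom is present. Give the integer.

2

F0 = init (8 atoms)
F1 = F0 ∪ {clear(a,a), marked(a,c), marked(a,e), marked(a,f), marked(b,a), marked(b,b), marked(b,e), marked(c,a), marked(c,c), marked(c,e), marked(e,a), marked(e,b), marked(e,c), marked(e,f), marked(f,e), marked(f,f), on(a)}  (25 atoms)
F2 = F1 ∪ {marked(b,c), marked(b,f), marked(c,b), marked(c,f), marked(f,b), marked(f,c), on(b), on(c), on(e), on(f)}  (35 atoms)
goal ⊆ F2  ⇒  h_max = 2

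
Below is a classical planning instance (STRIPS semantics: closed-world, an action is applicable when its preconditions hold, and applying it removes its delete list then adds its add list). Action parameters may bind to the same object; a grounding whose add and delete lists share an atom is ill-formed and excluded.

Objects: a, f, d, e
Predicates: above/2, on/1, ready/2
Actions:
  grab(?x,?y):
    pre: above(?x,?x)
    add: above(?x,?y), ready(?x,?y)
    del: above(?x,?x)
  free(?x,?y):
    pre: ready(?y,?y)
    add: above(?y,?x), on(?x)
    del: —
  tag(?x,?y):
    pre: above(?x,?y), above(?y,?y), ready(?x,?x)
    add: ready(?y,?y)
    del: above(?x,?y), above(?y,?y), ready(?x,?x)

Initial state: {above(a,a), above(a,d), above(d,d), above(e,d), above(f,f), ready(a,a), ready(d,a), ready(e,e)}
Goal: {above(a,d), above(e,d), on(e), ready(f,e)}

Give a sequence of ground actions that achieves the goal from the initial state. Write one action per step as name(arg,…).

grab(f,e); free(e,a)

1. grab(f,e)  →  {above(a,a), above(a,d), above(d,d), above(e,d), above(f,e), ready(a,a), ready(d,a), ready(e,e), ready(f,e)}
2. free(e,a)  →  {above(a,a), above(a,d), above(a,e), above(d,d), above(e,d), above(f,e), on(e), ready(a,a), ready(d,a), ready(e,e), ready(f,e)}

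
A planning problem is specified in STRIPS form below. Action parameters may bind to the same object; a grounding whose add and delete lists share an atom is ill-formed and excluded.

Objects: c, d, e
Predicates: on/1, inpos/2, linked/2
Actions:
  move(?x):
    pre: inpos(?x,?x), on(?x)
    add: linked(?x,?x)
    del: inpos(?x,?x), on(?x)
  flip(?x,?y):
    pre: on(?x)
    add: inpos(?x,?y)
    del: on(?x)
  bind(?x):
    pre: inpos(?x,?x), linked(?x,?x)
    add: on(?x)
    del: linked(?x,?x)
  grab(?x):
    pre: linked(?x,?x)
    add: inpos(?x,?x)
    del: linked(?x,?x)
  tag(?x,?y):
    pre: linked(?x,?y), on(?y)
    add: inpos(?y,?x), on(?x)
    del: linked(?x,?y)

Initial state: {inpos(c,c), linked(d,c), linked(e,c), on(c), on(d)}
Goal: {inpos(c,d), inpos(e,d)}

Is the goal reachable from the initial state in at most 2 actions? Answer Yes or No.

1. tag(d,c)  →  {inpos(c,c), inpos(c,d), linked(e,c), on(c), on(d)}
2. tag(e,c)  →  {inpos(c,c), inpos(c,d), inpos(c,e), on(c), on(d), on(e)}
3. flip(e,d)  →  {inpos(c,c), inpos(c,d), inpos(c,e), inpos(e,d), on(c), on(d)}
optimal plan length = 3; 3 > 2

No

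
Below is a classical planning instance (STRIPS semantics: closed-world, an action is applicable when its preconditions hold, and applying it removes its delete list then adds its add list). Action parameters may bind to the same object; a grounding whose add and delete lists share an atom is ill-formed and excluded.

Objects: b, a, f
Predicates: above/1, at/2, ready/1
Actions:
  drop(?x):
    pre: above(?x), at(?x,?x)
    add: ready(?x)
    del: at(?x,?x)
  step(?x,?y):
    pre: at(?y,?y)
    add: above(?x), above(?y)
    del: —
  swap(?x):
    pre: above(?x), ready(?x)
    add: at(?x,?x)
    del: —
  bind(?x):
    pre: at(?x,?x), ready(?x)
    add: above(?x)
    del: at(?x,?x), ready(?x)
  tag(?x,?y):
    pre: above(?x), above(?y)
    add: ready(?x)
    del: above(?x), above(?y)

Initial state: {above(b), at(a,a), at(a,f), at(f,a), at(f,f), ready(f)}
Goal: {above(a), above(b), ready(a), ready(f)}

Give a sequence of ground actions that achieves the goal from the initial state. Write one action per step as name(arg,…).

1. step(b,a)  →  {above(a), above(b), at(a,a), at(a,f), at(f,a), at(f,f), ready(f)}
2. drop(a)  →  {above(a), above(b), at(a,f), at(f,a), at(f,f), ready(a), ready(f)}

step(b,a); drop(a)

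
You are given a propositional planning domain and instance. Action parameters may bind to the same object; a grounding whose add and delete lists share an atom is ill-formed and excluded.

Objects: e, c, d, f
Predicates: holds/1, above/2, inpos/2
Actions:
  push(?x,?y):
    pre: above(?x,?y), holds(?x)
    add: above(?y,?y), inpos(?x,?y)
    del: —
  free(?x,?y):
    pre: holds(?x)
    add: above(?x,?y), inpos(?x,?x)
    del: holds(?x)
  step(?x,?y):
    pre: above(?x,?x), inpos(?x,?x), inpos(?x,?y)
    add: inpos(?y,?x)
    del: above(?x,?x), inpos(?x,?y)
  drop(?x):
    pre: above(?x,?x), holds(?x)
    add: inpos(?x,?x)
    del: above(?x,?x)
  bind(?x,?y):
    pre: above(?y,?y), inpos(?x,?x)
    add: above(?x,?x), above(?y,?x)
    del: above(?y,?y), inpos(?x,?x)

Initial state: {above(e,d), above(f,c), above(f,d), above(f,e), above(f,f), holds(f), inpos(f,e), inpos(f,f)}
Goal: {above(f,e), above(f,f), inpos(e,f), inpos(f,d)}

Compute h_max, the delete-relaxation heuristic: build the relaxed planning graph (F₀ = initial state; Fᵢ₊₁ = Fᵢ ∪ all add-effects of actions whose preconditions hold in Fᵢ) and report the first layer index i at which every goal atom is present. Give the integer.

F0 = init (8 atoms)
F1 = F0 ∪ {above(c,c), above(d,d), above(e,e), inpos(e,f), inpos(f,c), inpos(f,d)}  (14 atoms)
goal ⊆ F1  ⇒  h_max = 1

1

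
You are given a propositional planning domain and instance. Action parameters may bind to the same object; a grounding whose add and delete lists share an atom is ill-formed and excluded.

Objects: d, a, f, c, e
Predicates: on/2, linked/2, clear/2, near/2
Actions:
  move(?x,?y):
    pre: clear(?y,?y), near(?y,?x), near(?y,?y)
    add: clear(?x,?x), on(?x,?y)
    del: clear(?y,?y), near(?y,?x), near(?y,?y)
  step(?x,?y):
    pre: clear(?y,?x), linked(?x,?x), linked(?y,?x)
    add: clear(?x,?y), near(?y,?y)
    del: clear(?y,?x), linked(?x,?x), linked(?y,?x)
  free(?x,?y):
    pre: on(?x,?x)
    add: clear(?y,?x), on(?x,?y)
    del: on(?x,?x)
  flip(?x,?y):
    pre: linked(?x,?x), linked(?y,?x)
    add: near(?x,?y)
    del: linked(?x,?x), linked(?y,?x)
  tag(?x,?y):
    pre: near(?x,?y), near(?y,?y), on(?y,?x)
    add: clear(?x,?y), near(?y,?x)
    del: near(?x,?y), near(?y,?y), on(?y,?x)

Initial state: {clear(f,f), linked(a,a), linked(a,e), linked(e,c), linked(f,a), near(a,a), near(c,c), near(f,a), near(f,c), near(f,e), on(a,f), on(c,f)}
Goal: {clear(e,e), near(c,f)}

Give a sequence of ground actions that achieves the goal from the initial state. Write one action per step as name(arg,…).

1. tag(f,a)  →  {clear(f,a), clear(f,f), linked(a,a), linked(a,e), linked(e,c), linked(f,a), near(a,f), near(c,c), near(f,c), near(f,e), on(c,f)}
2. step(a,f)  →  {clear(a,f), clear(f,f), linked(a,e), linked(e,c), near(a,f), near(c,c), near(f,c), near(f,e), near(f,f), on(c,f)}
3. move(e,f)  →  {clear(a,f), clear(e,e), linked(a,e), linked(e,c), near(a,f), near(c,c), near(f,c), on(c,f), on(e,f)}
4. tag(f,c)  →  {clear(a,f), clear(e,e), clear(f,c), linked(a,e), linked(e,c), near(a,f), near(c,f), on(e,f)}

tag(f,a); step(a,f); move(e,f); tag(f,c)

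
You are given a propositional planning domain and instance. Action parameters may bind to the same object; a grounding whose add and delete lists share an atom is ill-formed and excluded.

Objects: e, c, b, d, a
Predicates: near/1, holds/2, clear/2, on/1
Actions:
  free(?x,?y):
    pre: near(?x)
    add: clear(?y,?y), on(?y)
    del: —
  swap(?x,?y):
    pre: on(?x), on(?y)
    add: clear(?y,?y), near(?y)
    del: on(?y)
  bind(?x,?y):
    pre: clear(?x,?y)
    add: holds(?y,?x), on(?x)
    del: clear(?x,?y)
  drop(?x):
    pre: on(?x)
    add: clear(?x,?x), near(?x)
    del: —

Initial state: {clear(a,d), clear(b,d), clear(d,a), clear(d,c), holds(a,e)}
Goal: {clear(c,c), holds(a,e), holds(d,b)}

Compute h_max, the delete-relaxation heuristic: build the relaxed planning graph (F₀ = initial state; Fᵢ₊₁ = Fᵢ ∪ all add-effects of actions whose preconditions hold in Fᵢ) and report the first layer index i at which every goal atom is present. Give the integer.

3

F0 = init (5 atoms)
F1 = F0 ∪ {holds(a,d), holds(c,d), holds(d,a), holds(d,b), on(a), on(b), on(d)}  (12 atoms)
F2 = F1 ∪ {clear(a,a), clear(b,b), clear(d,d), near(a), near(b), near(d)}  (18 atoms)
F3 = F2 ∪ {clear(c,c), clear(e,e), holds(a,a), holds(b,b), holds(d,d), on(c), on(e)}  (25 atoms)
goal ⊆ F3  ⇒  h_max = 3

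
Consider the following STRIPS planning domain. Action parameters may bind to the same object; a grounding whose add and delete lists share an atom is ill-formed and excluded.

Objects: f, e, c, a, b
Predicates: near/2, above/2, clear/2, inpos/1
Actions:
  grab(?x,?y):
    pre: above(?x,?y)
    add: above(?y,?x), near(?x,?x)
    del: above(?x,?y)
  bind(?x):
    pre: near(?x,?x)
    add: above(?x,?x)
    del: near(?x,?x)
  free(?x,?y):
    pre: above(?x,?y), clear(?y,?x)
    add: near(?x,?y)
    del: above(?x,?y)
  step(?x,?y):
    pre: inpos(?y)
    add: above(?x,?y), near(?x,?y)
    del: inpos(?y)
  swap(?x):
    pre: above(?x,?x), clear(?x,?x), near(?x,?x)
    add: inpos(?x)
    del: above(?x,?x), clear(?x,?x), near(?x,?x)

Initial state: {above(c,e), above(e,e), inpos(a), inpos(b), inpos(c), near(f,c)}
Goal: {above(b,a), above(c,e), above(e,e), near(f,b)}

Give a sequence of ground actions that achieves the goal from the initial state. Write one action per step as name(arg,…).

1. step(f,b)  →  {above(c,e), above(e,e), above(f,b), inpos(a), inpos(c), near(f,b), near(f,c)}
2. step(b,a)  →  {above(b,a), above(c,e), above(e,e), above(f,b), inpos(c), near(b,a), near(f,b), near(f,c)}

step(f,b); step(b,a)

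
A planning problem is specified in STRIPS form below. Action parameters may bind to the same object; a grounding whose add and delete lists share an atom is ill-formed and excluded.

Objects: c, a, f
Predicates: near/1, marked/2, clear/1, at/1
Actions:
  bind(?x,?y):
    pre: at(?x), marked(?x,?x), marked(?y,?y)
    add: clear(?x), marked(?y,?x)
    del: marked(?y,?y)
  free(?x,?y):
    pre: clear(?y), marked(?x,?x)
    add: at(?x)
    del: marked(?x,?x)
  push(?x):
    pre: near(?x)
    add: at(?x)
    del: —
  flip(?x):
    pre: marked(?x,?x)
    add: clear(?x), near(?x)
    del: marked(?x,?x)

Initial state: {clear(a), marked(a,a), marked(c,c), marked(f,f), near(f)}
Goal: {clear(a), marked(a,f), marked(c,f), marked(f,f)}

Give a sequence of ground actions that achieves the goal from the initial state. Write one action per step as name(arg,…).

1. push(f)  →  {at(f), clear(a), marked(a,a), marked(c,c), marked(f,f), near(f)}
2. bind(f,c)  →  {at(f), clear(a), clear(f), marked(a,a), marked(c,f), marked(f,f), near(f)}
3. bind(f,a)  →  {at(f), clear(a), clear(f), marked(a,f), marked(c,f), marked(f,f), near(f)}

push(f); bind(f,c); bind(f,a)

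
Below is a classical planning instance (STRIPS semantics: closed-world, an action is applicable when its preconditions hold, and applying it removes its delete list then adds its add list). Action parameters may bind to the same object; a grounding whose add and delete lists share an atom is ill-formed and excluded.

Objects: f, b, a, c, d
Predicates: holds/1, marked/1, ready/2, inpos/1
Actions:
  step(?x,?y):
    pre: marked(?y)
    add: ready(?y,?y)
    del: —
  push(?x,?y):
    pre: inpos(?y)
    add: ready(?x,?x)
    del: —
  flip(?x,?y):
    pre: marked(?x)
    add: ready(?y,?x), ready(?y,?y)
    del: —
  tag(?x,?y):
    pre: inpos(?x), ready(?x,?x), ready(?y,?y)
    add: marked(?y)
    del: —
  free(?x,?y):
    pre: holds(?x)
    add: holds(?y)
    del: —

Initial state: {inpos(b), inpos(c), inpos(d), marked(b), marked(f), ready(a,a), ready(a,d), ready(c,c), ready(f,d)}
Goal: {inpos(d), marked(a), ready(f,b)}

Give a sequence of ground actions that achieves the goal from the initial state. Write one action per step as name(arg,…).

flip(b,f); tag(c,a)

1. flip(b,f)  →  {inpos(b), inpos(c), inpos(d), marked(b), marked(f), ready(a,a), ready(a,d), ready(c,c), ready(f,b), ready(f,d), ready(f,f)}
2. tag(c,a)  →  {inpos(b), inpos(c), inpos(d), marked(a), marked(b), marked(f), ready(a,a), ready(a,d), ready(c,c), ready(f,b), ready(f,d), ready(f,f)}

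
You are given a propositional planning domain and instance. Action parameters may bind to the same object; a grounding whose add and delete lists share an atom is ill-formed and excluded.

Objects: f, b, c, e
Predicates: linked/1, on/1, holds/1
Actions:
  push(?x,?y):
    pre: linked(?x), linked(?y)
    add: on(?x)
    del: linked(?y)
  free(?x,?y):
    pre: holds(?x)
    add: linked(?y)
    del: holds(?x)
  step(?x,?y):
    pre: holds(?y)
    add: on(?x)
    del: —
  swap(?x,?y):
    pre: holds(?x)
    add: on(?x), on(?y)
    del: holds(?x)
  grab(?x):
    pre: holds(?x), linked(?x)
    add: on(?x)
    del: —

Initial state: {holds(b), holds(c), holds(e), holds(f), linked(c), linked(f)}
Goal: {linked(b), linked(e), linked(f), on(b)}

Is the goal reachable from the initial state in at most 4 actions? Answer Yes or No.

Yes

1. free(f,b)  →  {holds(b), holds(c), holds(e), linked(b), linked(c), linked(f)}
2. push(b,c)  →  {holds(b), holds(c), holds(e), linked(b), linked(f), on(b)}
3. free(b,e)  →  {holds(c), holds(e), linked(b), linked(e), linked(f), on(b)}
optimal plan length = 3; 3 ≤ 4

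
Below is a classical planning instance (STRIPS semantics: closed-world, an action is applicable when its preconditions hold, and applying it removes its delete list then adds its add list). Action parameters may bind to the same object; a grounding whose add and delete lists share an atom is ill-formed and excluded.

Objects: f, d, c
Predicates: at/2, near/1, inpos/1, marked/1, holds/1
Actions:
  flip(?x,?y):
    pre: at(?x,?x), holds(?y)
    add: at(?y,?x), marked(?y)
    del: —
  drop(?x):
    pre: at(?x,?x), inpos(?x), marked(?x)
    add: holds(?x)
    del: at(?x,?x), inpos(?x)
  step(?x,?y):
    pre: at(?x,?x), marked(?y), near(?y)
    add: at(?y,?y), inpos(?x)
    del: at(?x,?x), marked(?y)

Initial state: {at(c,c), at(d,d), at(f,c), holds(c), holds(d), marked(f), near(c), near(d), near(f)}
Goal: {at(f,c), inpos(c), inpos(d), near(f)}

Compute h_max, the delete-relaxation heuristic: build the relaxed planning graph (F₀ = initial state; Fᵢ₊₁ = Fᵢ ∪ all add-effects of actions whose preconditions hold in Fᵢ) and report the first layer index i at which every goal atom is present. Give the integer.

1

F0 = init (9 atoms)
F1 = F0 ∪ {at(c,d), at(d,c), at(f,f), inpos(c), inpos(d), marked(c), marked(d)}  (16 atoms)
goal ⊆ F1  ⇒  h_max = 1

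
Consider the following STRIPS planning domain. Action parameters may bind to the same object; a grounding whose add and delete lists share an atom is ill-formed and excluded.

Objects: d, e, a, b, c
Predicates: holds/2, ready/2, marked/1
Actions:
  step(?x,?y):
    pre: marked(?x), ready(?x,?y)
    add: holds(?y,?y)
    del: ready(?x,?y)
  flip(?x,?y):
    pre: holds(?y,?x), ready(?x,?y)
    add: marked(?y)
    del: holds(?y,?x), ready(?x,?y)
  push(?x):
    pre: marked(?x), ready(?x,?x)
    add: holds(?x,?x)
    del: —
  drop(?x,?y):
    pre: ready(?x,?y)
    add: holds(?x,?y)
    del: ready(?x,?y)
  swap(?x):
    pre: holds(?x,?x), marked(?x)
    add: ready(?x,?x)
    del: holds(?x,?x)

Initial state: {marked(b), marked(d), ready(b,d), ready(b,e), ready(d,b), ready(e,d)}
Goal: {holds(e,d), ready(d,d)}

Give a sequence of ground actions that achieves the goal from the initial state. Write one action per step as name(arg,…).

step(b,d); drop(e,d); swap(d)

1. step(b,d)  →  {holds(d,d), marked(b), marked(d), ready(b,e), ready(d,b), ready(e,d)}
2. drop(e,d)  →  {holds(d,d), holds(e,d), marked(b), marked(d), ready(b,e), ready(d,b)}
3. swap(d)  →  {holds(e,d), marked(b), marked(d), ready(b,e), ready(d,b), ready(d,d)}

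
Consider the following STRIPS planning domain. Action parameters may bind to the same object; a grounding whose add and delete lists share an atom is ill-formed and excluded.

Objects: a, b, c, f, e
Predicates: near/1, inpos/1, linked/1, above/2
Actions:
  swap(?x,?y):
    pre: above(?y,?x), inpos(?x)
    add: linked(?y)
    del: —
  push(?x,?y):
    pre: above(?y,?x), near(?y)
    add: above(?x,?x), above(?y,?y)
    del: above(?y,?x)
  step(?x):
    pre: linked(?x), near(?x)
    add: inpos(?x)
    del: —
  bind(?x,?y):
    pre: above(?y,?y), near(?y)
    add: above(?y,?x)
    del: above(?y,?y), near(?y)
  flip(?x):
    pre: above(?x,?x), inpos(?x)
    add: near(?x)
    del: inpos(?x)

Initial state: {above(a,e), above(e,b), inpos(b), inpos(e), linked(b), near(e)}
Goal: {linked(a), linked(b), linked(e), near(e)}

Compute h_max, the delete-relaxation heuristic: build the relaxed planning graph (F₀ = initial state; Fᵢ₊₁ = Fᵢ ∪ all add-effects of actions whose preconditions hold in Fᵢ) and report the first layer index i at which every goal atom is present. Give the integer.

1

F0 = init (6 atoms)
F1 = F0 ∪ {above(b,b), above(e,e), linked(a), linked(e)}  (10 atoms)
goal ⊆ F1  ⇒  h_max = 1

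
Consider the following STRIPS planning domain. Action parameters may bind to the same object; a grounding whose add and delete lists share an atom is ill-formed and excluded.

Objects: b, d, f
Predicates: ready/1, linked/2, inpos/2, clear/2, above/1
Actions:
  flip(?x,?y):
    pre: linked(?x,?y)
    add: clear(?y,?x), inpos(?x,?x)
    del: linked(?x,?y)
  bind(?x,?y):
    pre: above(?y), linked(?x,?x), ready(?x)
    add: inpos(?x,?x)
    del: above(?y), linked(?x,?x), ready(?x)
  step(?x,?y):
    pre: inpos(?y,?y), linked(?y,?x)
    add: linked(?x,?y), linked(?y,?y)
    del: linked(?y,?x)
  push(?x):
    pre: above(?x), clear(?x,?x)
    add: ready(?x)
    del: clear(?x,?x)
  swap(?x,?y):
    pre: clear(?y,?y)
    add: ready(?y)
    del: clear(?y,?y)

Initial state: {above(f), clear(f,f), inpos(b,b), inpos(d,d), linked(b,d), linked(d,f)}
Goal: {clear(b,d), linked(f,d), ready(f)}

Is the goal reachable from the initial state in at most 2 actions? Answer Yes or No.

1. step(d,b)  →  {above(f), clear(f,f), inpos(b,b), inpos(d,d), linked(b,b), linked(d,b), linked(d,f)}
2. flip(d,b)  →  {above(f), clear(b,d), clear(f,f), inpos(b,b), inpos(d,d), linked(b,b), linked(d,f)}
3. step(f,d)  →  {above(f), clear(b,d), clear(f,f), inpos(b,b), inpos(d,d), linked(b,b), linked(d,d), linked(f,d)}
4. push(f)  →  {above(f), clear(b,d), inpos(b,b), inpos(d,d), linked(b,b), linked(d,d), linked(f,d), ready(f)}
optimal plan length = 4; 4 > 2

No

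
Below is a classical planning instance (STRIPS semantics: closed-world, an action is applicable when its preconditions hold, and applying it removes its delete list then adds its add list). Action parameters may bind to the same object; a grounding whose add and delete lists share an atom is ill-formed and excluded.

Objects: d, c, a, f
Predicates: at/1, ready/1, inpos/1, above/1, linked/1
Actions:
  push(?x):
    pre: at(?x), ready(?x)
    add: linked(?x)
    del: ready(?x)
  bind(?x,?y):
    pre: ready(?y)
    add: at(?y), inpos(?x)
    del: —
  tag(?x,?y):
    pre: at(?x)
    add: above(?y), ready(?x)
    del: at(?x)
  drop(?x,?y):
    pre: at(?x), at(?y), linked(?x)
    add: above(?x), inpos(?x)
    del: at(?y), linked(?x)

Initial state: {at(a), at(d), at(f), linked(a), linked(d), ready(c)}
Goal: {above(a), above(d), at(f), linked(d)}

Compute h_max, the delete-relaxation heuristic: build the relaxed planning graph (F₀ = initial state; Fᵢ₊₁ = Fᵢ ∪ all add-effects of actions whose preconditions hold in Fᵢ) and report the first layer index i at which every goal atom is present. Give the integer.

1

F0 = init (6 atoms)
F1 = F0 ∪ {above(a), above(c), above(d), above(f), at(c), inpos(a), inpos(c), inpos(d), inpos(f), ready(a), ready(d), ready(f)}  (18 atoms)
goal ⊆ F1  ⇒  h_max = 1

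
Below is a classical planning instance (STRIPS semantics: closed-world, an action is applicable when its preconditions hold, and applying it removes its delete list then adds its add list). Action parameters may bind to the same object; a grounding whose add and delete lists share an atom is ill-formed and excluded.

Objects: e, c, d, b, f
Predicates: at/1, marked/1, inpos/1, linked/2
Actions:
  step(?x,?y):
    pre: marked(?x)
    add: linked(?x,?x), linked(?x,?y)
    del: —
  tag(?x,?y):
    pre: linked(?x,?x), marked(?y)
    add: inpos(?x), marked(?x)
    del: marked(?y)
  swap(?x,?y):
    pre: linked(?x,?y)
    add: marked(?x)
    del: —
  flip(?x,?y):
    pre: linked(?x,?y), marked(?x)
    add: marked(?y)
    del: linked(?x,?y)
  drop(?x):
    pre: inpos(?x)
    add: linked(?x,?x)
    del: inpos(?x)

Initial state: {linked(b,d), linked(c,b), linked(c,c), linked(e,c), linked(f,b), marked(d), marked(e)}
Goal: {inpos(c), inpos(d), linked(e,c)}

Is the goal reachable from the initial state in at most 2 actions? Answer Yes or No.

1. step(d,e)  →  {linked(b,d), linked(c,b), linked(c,c), linked(d,d), linked(d,e), linked(e,c), linked(f,b), marked(d), marked(e)}
2. tag(c,e)  →  {inpos(c), linked(b,d), linked(c,b), linked(c,c), linked(d,d), linked(d,e), linked(e,c), linked(f,b), marked(c), marked(d)}
3. tag(d,c)  →  {inpos(c), inpos(d), linked(b,d), linked(c,b), linked(c,c), linked(d,d), linked(d,e), linked(e,c), linked(f,b), marked(d)}
optimal plan length = 3; 3 > 2

No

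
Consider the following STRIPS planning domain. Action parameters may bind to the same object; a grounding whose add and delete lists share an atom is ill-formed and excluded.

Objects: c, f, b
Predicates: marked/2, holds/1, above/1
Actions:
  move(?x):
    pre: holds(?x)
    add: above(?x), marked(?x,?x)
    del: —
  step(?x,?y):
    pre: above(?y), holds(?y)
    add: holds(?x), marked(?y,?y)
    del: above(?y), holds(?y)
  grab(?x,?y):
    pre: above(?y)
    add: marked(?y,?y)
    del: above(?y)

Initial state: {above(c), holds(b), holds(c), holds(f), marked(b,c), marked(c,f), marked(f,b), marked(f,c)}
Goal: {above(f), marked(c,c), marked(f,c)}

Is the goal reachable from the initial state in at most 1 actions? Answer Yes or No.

1. move(c)  →  {above(c), holds(b), holds(c), holds(f), marked(b,c), marked(c,c), marked(c,f), marked(f,b), marked(f,c)}
2. move(f)  →  {above(c), above(f), holds(b), holds(c), holds(f), marked(b,c), marked(c,c), marked(c,f), marked(f,b), marked(f,c), marked(f,f)}
optimal plan length = 2; 2 > 1

No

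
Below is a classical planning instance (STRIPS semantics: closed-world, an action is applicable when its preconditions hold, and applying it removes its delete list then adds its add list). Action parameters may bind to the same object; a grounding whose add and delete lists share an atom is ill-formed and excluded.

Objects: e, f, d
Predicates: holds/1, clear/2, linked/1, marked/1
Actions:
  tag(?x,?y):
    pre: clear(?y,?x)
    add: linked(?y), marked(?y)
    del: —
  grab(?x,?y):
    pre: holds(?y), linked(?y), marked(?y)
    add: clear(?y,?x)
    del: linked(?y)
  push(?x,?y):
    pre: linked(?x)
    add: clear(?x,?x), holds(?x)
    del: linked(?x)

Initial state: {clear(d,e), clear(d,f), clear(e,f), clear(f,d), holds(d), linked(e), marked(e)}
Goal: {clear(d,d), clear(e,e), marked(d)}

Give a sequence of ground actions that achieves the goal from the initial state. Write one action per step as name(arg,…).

1. tag(e,d)  →  {clear(d,e), clear(d,f), clear(e,f), clear(f,d), holds(d), linked(d), linked(e), marked(d), marked(e)}
2. grab(d,d)  →  {clear(d,d), clear(d,e), clear(d,f), clear(e,f), clear(f,d), holds(d), linked(e), marked(d), marked(e)}
3. push(e,e)  →  {clear(d,d), clear(d,e), clear(d,f), clear(e,e), clear(e,f), clear(f,d), holds(d), holds(e), marked(d), marked(e)}

tag(e,d); grab(d,d); push(e,e)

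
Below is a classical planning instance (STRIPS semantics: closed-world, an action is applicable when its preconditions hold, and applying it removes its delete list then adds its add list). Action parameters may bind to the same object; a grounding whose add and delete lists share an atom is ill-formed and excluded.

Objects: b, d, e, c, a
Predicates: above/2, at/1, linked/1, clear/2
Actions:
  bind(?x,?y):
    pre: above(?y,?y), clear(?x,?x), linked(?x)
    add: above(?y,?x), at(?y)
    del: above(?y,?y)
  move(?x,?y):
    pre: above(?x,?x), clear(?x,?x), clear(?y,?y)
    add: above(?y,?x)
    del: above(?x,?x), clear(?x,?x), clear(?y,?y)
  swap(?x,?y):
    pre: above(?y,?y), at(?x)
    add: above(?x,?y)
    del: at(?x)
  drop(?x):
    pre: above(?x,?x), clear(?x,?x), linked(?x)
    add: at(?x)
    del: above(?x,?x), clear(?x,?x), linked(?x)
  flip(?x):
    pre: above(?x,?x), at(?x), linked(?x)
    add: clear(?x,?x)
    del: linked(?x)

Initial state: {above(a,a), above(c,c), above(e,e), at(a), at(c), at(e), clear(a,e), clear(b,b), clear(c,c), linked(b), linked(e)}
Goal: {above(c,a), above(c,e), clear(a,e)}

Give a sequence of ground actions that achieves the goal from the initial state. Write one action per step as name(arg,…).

swap(c,e); bind(b,c); swap(c,a)

1. swap(c,e)  →  {above(a,a), above(c,c), above(c,e), above(e,e), at(a), at(e), clear(a,e), clear(b,b), clear(c,c), linked(b), linked(e)}
2. bind(b,c)  →  {above(a,a), above(c,b), above(c,e), above(e,e), at(a), at(c), at(e), clear(a,e), clear(b,b), clear(c,c), linked(b), linked(e)}
3. swap(c,a)  →  {above(a,a), above(c,a), above(c,b), above(c,e), above(e,e), at(a), at(e), clear(a,e), clear(b,b), clear(c,c), linked(b), linked(e)}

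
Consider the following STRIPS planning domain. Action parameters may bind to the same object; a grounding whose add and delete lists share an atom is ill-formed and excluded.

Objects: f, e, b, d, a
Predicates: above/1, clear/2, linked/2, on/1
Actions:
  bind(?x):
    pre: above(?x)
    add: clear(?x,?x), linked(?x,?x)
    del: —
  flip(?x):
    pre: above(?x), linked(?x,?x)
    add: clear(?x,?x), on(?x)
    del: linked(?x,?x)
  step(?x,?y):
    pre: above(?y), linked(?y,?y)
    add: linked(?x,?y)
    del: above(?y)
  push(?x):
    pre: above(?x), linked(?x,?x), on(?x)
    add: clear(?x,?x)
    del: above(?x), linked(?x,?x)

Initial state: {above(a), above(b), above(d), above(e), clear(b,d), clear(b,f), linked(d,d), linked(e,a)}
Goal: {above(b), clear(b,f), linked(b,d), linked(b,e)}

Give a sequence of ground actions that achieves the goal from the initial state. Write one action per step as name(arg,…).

1. bind(e)  →  {above(a), above(b), above(d), above(e), clear(b,d), clear(b,f), clear(e,e), linked(d,d), linked(e,a), linked(e,e)}
2. step(b,e)  →  {above(a), above(b), above(d), clear(b,d), clear(b,f), clear(e,e), linked(b,e), linked(d,d), linked(e,a), linked(e,e)}
3. step(b,d)  →  {above(a), above(b), clear(b,d), clear(b,f), clear(e,e), linked(b,d), linked(b,e), linked(d,d), linked(e,a), linked(e,e)}

bind(e); step(b,e); step(b,d)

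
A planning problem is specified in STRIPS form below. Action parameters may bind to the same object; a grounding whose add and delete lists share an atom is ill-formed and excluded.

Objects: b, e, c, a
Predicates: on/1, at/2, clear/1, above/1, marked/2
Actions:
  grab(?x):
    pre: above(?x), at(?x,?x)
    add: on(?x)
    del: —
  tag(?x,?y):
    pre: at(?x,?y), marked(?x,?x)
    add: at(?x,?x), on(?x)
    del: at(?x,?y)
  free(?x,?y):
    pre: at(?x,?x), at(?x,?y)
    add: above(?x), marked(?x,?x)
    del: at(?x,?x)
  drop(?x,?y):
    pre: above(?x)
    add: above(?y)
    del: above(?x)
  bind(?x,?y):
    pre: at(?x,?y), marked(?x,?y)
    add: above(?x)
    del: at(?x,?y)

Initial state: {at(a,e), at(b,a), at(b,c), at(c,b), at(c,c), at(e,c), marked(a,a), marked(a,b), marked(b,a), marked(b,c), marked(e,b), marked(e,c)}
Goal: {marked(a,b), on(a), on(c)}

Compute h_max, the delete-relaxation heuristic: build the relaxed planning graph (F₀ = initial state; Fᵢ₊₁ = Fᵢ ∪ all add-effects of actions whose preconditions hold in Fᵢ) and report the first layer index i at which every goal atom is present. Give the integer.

2

F0 = init (12 atoms)
F1 = F0 ∪ {above(b), above(c), above(e), at(a,a), marked(c,c), on(a)}  (18 atoms)
F2 = F1 ∪ {above(a), on(c)}  (20 atoms)
goal ⊆ F2  ⇒  h_max = 2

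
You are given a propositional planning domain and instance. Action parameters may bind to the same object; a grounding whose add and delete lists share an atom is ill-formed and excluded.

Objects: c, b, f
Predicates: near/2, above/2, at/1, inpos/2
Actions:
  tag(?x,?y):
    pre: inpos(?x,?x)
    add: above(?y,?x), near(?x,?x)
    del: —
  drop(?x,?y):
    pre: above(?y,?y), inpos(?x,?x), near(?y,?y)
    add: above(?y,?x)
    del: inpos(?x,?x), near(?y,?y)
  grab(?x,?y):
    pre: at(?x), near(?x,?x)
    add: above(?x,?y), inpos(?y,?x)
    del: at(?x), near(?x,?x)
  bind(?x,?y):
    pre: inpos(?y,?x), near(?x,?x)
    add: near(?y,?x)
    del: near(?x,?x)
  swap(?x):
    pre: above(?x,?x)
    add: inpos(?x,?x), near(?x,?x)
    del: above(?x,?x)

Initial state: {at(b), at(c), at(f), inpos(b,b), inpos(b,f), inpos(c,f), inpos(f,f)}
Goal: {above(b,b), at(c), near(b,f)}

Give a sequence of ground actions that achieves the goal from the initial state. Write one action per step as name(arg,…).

1. tag(b,b)  →  {above(b,b), at(b), at(c), at(f), inpos(b,b), inpos(b,f), inpos(c,f), inpos(f,f), near(b,b)}
2. tag(f,c)  →  {above(b,b), above(c,f), at(b), at(c), at(f), inpos(b,b), inpos(b,f), inpos(c,f), inpos(f,f), near(b,b), near(f,f)}
3. bind(f,b)  →  {above(b,b), above(c,f), at(b), at(c), at(f), inpos(b,b), inpos(b,f), inpos(c,f), inpos(f,f), near(b,b), near(b,f)}

tag(b,b); tag(f,c); bind(f,b)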